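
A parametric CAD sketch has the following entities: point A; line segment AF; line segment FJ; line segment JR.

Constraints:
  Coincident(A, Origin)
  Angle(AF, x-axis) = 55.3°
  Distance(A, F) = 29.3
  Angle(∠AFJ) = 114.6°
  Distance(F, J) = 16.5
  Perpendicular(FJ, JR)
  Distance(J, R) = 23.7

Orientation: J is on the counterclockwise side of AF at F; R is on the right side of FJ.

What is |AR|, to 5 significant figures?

57.946

A is at the origin; AF runs at 55.3° with length 29.3, so F = 29.3·(cos 55.3°, sin 55.3°) = (16.680, 24.089). ∠AFJ = 114.6°, so FJ runs at 55.3° + (180° − 114.6°) = 120.70° from the x-axis; with |FJ| = 16.5, J = F + 16.5·(cos 120.70°, sin 120.70°) = (8.2559, 38.276). The perpendicularity gives JR at right angles to FJ; with |JR| = 23.7 on the right of FJ, R = J + 23.7·(0.85985, 0.51054) = (28.634, 50.376). Then |AR| = |R − A| = 57.946.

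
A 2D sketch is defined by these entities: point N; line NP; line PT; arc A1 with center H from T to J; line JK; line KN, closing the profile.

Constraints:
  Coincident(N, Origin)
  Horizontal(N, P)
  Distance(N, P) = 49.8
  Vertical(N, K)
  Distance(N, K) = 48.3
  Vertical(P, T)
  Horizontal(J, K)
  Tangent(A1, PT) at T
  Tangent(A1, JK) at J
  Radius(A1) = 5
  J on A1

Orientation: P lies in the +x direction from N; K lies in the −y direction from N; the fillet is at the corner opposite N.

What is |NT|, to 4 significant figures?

65.99

N is at the origin; N and P share the same y with |NP| = 49.8 and P on the +x side, so P = (49.80, 0.000). NK is vertical with |NK| = 48.3 and K on the −y side, so K = (0.000, -48.30). The virtual corner opposite N is at (49.80, -48.30). Tangency of A1 to PT means the radius HT is perpendicular to PT and the tangent condition forces HJ to be normal to JK, with radius 5.0, so the center H sits 5.0 in from both sides at H = (44.80, -43.30). That places the tangent points at T = (49.80, -43.30) on PT and J = (44.80, -48.30) on JK. Then |NT| = |T − N| = 65.99.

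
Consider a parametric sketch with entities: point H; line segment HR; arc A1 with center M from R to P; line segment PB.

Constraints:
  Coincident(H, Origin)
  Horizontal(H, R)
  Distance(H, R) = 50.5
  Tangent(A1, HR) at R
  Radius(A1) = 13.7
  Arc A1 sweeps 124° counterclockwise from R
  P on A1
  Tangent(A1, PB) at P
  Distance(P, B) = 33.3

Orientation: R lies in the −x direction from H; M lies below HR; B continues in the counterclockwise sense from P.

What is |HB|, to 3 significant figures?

65.3

H is at the origin; H and R share the same y with |HR| = 50.5 and R on the −x side, so R = (-50.5, 0.00). A1 meets HR tangentially, so MR is at right angles to HR, so M = R + (0, -13.7) = (-50.5, -13.7). On A1, R sits at bearing 90° from M; a 124° counterclockwise sweep puts P at bearing 214°, so P = M + 13.7·(cos 214°, sin 214°) = (-61.9, -21.4). Tangency of A1 to PB means the radius MP is perpendicular to PB, so PB runs along (−sin 214°, cos 214°); with |PB| = 33.3, B = (-43.2, -49.0). Then |HB| = |B − H| = 65.3.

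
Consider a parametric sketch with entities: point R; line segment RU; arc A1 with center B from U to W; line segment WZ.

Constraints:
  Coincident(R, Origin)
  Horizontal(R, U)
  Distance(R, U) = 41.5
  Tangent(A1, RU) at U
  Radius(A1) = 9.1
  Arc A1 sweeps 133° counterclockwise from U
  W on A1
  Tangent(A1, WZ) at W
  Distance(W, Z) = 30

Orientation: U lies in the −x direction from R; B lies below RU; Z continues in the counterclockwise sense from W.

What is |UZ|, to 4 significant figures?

39.72

On A1, U sits at bearing 90° from B; a 133° counterclockwise sweep puts W at bearing 223°, so W = B + 9.1·(cos 223°, sin 223°) = (-48.16, -15.31). Since A1 is tangent to WZ there, BW ⟂ WZ, so WZ runs along (−sin 223°, cos 223°); with |WZ| = 30.0, Z = (-27.70, -37.25). Then |UZ| = |Z − U| = 39.72.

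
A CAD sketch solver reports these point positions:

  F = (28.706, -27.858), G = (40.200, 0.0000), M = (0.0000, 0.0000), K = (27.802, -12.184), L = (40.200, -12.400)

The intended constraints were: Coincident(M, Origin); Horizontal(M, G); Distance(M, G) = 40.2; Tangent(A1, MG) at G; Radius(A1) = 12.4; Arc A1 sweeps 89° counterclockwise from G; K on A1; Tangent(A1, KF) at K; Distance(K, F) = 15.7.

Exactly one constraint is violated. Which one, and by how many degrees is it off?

Tangent(A1, KF) at K — off by 4.30°.

M = (0.00, 0.00) ✓; M.y = 0.00, G.y = 0.00 ✓; |MG| = 40.20 ✓; ∠(LG, GM) = 90.00° ✓; |LG| = 12.40 ✓; bearing(L→K) − bearing(L→G) = 89.00° ✓; |LK| = 12.40 ✓; ∠(LK, KF) = 85.70° ✗; |KF| = 15.70 ✓.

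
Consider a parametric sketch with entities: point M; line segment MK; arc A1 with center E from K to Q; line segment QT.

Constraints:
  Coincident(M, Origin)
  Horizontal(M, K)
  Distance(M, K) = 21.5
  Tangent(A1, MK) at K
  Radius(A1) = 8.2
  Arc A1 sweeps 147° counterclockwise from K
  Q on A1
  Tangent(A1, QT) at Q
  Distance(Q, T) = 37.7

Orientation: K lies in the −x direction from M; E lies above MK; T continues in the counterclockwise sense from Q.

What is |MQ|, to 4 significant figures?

22.75

M is at the origin; MK is horizontal with |MK| = 21.5 and K on the −x side, so K = (-21.50, 0.000). The tangent condition forces EK to be normal to MK, so E = K + (0, 8.2) = (-21.50, 8.200). On A1, K sits at bearing -90° from E; a 147° counterclockwise sweep puts Q at bearing 57°, so Q = E + 8.2·(cos 57°, sin 57°) = (-17.03, 15.08). Then |MQ| = |Q − M| = 22.75.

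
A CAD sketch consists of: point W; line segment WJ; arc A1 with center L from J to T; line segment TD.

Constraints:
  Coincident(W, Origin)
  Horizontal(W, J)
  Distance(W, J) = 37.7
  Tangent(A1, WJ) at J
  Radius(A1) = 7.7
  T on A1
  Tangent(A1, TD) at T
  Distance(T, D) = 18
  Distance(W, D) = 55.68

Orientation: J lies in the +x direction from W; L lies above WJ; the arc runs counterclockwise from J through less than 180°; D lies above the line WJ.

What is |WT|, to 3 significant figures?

45.2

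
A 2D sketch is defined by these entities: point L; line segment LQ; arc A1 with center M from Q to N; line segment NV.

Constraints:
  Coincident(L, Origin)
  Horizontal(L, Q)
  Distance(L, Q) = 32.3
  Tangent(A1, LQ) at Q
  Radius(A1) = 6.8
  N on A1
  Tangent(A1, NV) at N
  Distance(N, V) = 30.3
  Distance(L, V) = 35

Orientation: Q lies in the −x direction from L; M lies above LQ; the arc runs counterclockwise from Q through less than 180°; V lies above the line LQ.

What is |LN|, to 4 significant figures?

26.37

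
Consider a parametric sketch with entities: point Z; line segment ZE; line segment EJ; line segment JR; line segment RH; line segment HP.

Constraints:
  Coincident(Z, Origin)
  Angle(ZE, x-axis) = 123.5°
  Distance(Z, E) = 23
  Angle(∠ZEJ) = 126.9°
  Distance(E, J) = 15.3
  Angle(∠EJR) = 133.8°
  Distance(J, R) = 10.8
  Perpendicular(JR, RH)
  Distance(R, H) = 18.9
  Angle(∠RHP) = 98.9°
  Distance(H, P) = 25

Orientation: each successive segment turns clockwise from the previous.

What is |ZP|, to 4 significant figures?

13.03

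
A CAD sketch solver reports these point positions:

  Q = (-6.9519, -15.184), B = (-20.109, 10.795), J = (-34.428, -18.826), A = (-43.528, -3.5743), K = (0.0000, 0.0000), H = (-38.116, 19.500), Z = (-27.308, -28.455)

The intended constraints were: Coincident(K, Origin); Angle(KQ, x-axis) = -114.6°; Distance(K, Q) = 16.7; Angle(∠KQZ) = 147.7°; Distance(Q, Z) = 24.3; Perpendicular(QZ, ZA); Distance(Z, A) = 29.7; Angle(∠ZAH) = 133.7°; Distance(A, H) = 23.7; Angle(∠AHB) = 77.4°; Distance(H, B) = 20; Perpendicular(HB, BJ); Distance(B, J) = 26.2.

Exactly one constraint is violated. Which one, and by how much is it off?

Distance(B, J) = 26.2 — off by 6.70.

K = (0.00, 0.00) ✓; KQ at -114.6° ✓; |KQ| = 16.70 ✓; ∠KQZ = 147.7° ✓; |QZ| = 24.30 ✓; ∠(QZ, ZA) = 90.00° ✓; |ZA| = 29.70 ✓; ∠ZAH = 133.7° ✓; |AH| = 23.70 ✓; ∠AHB = 77.40° ✓; |HB| = 20.00 ✓; ∠(HB, BJ) = 90.00° ✓; |BJ| = 32.90 ✗.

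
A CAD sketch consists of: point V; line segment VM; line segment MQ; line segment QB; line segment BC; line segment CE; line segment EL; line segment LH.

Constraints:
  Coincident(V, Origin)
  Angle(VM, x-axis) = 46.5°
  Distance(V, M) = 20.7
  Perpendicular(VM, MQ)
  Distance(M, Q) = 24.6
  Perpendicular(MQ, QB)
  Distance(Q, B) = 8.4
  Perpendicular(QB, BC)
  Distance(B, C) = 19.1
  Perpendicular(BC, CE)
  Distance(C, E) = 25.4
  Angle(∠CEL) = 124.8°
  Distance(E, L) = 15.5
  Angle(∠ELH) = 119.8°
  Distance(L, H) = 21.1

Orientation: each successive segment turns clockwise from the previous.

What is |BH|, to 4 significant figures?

28.21

V is at the origin; VM runs at 46.5° with length 20.7, so M = (14.25, 15.02). The perpendicularity gives MQ at right angles to VM, so MQ runs at -43.50°; with |MQ| = 24.6, Q = (32.09, -1.918). MQ is perpendicular to QB, so QB runs at -133.5°; with |QB| = 8.4, B = (26.31, -8.011). QB ⟂ BC, so BC runs at 136.5°; with |BC| = 19.1, C = (12.46, 5.136). BC is perpendicular to CE, so CE runs at 46.50°; with |CE| = 25.4, E = (29.94, 23.56). ∠CEL = 124.8° gives EL at -8.700° from the x-axis; with |EL| = 15.5, L = (45.26, 21.22). ∠ELH = 119.8° gives LH at -68.90° from the x-axis; with |LH| = 21.1, H = (52.86, 1.531). Then |BH| = |H − B| = 28.21.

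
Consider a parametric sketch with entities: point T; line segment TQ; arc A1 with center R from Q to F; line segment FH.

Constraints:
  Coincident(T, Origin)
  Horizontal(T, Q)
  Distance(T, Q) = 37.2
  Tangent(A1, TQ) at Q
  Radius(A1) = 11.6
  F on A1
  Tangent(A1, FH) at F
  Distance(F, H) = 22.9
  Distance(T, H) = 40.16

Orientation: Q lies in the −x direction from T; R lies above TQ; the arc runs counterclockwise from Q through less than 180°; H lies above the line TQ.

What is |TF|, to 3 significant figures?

27.6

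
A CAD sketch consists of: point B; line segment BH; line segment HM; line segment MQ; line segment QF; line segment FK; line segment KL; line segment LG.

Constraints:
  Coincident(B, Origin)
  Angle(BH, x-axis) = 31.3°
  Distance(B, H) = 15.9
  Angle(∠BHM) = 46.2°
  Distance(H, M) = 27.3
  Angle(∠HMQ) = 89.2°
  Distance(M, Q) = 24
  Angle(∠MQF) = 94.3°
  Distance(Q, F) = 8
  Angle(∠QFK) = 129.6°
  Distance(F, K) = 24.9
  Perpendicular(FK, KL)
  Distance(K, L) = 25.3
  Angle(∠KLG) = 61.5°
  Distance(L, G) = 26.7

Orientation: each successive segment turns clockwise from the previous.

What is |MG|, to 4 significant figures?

14.86

B is at the origin; BH runs at 31.3° with length 15.9, so H = (13.59, 8.260). ∠BHM = 46.2° gives HM at -102.5° from the x-axis; with |HM| = 27.3, M = (7.677, -18.39). ∠HMQ = 89.2° gives MQ at 166.7° from the x-axis; with |MQ| = 24.0, Q = (-15.68, -12.87). ∠MQF = 94.3° gives QF at 81.00° from the x-axis; with |QF| = 8.0, F = (-14.43, -4.970). ∠QFK = 129.6° gives FK at 30.60° from the x-axis; with |FK| = 24.9, K = (7.005, 7.705). The perpendicularity gives KL at right angles to FK, so KL runs at -59.40°; with |KL| = 25.3, L = (19.88, -14.07). ∠KLG = 61.5° gives LG at -177.9° from the x-axis; with |LG| = 26.7, G = (-6.799, -15.05). Then |MG| = |G − M| = 14.86.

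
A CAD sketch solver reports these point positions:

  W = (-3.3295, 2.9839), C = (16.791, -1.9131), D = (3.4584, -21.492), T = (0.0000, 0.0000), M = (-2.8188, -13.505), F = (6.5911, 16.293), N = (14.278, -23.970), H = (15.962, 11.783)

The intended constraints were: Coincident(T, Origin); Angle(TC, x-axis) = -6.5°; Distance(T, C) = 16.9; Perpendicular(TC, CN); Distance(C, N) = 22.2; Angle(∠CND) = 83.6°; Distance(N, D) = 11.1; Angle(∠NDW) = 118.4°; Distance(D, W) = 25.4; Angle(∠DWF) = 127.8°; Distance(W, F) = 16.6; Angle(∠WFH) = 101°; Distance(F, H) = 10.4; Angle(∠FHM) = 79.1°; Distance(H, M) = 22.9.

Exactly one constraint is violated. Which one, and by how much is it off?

Distance(H, M) = 22.9 — off by 8.60.

T = (0.00, 0.00) ✓; TC at -6.500° ✓; |TC| = 16.90 ✓; ∠(TC, CN) = 90.00° ✓; |CN| = 22.20 ✓; ∠CND = 83.60° ✓; |ND| = 11.10 ✓; ∠NDW = 118.4° ✓; |DW| = 25.40 ✓; ∠DWF = 127.8° ✓; |WF| = 16.60 ✓; ∠WFH = 101.0° ✓; |FH| = 10.40 ✓; ∠FHM = 79.10° ✓; |HM| = 31.50 ✗.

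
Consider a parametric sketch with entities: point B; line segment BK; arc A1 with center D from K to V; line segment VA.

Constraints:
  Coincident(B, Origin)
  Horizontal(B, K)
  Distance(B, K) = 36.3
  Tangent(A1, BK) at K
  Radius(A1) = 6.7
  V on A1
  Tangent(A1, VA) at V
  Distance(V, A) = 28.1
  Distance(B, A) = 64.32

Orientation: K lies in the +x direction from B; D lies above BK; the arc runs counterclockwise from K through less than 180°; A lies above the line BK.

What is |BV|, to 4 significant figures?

41.37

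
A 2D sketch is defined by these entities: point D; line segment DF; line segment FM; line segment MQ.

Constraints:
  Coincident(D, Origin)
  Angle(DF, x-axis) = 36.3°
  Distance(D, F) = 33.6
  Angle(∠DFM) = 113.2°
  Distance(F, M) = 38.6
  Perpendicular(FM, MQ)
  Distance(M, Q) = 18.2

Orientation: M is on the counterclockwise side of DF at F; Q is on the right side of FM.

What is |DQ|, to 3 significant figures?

71.4

D is at the origin; DF runs at 36.3° with length 33.6, so F = 33.6·(cos 36.3°, sin 36.3°) = (27.1, 19.9). ∠DFM = 113.2°, so FM runs at 36.3° + (180° − 113.2°) = 103° from the x-axis; with |FM| = 38.6, M = F + 38.6·(cos 103°, sin 103°) = (18.3, 57.5). FM ⟂ MQ; with |MQ| = 18.2 on the right of FM, Q = M + 18.2·(0.974, 0.227) = (36.1, 61.6). Then |DQ| = |Q − D| = 71.4.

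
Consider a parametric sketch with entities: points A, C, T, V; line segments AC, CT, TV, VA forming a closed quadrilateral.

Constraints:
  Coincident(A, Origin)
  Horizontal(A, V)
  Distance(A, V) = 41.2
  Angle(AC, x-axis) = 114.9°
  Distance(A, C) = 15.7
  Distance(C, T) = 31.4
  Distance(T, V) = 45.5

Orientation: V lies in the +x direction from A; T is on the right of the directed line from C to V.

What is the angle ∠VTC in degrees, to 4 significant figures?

78.54°

Checks: |CT| = 31.40 ✓; |TV| = 45.50 ✓.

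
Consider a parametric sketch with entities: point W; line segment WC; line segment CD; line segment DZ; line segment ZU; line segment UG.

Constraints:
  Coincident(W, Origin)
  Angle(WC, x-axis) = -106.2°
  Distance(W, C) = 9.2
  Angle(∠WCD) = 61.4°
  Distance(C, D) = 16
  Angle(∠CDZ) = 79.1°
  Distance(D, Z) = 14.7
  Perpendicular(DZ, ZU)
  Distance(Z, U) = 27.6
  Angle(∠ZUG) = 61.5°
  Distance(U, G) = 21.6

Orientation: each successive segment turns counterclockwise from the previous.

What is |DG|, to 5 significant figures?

17.816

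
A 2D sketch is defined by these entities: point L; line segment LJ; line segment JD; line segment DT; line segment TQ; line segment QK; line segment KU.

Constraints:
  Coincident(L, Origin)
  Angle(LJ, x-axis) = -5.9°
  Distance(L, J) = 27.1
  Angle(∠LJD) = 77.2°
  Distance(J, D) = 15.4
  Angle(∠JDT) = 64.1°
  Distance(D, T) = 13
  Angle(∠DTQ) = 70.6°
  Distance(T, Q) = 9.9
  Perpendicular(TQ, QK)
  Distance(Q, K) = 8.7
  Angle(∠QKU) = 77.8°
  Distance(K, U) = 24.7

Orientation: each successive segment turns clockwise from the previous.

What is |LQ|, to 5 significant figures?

22.010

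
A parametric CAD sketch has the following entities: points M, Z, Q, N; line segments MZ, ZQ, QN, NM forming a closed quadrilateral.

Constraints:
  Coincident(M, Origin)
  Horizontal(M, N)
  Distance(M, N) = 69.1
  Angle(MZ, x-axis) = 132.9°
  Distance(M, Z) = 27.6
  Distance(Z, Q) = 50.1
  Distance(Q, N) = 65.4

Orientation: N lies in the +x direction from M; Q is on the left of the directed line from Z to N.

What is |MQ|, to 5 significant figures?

52.546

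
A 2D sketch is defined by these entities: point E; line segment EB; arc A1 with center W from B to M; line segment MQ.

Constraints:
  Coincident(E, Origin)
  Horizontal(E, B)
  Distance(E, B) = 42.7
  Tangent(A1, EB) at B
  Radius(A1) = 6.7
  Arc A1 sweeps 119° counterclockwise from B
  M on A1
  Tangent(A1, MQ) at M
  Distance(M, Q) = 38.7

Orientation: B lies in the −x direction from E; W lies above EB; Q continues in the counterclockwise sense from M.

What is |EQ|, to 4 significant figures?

70.78

E is at the origin; E and B share the same y with |EB| = 42.7 and B on the −x side, so B = (-42.70, 0.000). Tangency of A1 to EB means the radius WB is perpendicular to EB, so W = B + (0, 6.7) = (-42.70, 6.700). On A1, B sits at bearing -90° from W; a 119° counterclockwise sweep puts M at bearing 29°, so M = W + 6.7·(cos 29°, sin 29°) = (-36.84, 9.948). A1 meets MQ tangentially, so WM is at right angles to MQ, so MQ runs along (−sin 29°, cos 29°); with |MQ| = 38.7, Q = (-55.60, 43.80). Then |EQ| = |Q − E| = 70.78.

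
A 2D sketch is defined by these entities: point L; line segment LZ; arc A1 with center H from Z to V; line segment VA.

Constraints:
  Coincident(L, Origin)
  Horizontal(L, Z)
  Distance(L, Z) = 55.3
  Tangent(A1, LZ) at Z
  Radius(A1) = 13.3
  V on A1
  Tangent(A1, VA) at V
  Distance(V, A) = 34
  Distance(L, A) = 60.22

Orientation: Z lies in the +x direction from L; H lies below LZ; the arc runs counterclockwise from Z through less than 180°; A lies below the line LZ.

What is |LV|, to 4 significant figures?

43.76

Checks: ∠(HZ, ZL) = 90.00° ✓; |HZ| = 13.30 ✓; |HV| = 13.30 ✓; ∠(HV, VA) = 90.00° ✓; |VA| = 34.00 ✓; |LA| = 60.22 ✓.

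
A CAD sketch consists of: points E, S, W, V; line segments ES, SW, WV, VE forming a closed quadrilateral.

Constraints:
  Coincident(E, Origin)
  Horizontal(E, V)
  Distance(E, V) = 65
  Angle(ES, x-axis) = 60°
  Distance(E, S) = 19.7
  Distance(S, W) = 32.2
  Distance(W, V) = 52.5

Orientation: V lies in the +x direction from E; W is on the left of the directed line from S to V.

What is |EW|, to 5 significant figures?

51.590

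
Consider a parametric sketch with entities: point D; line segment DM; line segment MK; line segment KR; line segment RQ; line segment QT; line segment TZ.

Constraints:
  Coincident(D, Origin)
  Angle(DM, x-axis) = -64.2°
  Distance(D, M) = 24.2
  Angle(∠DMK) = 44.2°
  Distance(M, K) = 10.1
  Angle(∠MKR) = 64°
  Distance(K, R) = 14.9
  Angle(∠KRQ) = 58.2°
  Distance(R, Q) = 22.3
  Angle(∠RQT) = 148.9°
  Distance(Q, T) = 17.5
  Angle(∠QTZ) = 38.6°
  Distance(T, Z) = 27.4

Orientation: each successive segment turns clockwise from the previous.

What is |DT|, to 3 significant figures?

47.6

D is at the origin; DM runs at -64.2° with length 24.2, so M = (10.5, -21.8). ∠DMK = 44.2° gives MK at 160° from the x-axis; with |MK| = 10.1, K = (1.04, -18.3). ∠MKR = 64.0° gives KR at 44.0° from the x-axis; with |KR| = 14.9, R = (11.8, -7.98). ∠KRQ = 58.2° gives RQ at -77.8° from the x-axis; with |RQ| = 22.3, Q = (16.5, -29.8). ∠RQT = 148.9° gives QT at -109° from the x-axis; with |QT| = 17.5, T = (10.8, -46.3). Then |DT| = |T − D| = 47.6.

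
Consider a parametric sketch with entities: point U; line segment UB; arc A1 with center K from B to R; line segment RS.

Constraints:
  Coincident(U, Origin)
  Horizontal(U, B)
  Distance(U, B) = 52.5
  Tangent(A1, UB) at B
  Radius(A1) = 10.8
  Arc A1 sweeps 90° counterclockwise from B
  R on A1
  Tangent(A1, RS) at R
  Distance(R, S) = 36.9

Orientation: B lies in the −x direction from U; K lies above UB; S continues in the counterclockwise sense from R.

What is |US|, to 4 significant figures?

63.36

U is at the origin; UB is horizontal with |UB| = 52.5 and B on the −x side, so B = (-52.50, 0.000). Since A1 is tangent to UB there, KB ⟂ UB, so K = B + (0, 10.8) = (-52.50, 10.80). On A1, B sits at bearing -90° from K; a 90° counterclockwise sweep puts R at bearing 0°, so R = K + 10.8·(cos 0°, sin 0°) = (-41.70, 10.80). A1 meets RS tangentially, so KR is at right angles to RS, so RS runs along (−sin 0°, cos 0°); with |RS| = 36.9, S = (-41.70, 47.70). Then |US| = |S − U| = 63.36.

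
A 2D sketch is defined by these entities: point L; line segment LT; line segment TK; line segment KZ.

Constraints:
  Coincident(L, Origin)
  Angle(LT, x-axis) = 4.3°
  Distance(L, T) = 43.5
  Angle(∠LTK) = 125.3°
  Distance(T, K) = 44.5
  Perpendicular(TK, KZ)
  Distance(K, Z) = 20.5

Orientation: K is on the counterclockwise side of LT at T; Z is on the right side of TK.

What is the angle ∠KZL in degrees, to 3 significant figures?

51.2°

L is at the origin; LT runs at 4.3° with length 43.5, so T = 43.5·(cos 4.3°, sin 4.3°) = (43.4, 3.26). ∠LTK = 125.3°, so TK runs at 4.3° + (180° − 125.3°) = 59.0° from the x-axis; with |TK| = 44.5, K = T + 44.5·(cos 59.0°, sin 59.0°) = (66.3, 41.4). The perpendicularity gives KZ at right angles to TK; with |KZ| = 20.5 on the right of TK, Z = K + 20.5·(0.857, -0.515) = (83.9, 30.8). Then cos ∠KZL = ZK·ZL / (|ZK||ZL|), giving 51.2°.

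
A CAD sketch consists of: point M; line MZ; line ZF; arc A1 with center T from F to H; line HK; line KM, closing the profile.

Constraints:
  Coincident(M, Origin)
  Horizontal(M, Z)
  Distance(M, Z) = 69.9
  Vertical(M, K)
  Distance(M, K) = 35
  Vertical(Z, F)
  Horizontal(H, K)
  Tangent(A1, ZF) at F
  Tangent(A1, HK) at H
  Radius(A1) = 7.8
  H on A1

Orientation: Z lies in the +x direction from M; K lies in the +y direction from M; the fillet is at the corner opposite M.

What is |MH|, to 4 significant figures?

71.28

M is at the origin; MZ is horizontal with |MZ| = 69.9 and Z on the +x side, so Z = (69.90, 0.000). MK is vertical with |MK| = 35.0 and K on the +y side, so K = (0.000, 35.00). The virtual corner opposite M is at (69.90, 35.00). Tangency of A1 to ZF means the radius TF is perpendicular to ZF and A1 meets HK tangentially, so TH is at right angles to HK, with radius 7.8, so the center T sits 7.8 in from both sides at T = (62.10, 27.20). That places the tangent points at F = (69.90, 27.20) on ZF and H = (62.10, 35.00) on HK. Then |MH| = |H − M| = 71.28.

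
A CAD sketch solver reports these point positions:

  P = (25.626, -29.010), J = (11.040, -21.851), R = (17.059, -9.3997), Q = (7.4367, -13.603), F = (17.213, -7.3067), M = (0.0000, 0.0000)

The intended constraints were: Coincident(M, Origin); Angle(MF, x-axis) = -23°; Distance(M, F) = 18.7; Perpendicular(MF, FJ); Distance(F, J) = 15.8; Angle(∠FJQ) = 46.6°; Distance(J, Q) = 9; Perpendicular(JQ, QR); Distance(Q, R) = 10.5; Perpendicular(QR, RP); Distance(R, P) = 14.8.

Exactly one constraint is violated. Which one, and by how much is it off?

Distance(R, P) = 14.8 — off by 6.60.

M = (0.00, 0.00) ✓; MF at -23.00° ✓; |MF| = 18.70 ✓; ∠(MF, FJ) = 90.00° ✓; |FJ| = 15.80 ✓; ∠FJQ = 46.60° ✓; |JQ| = 9.001 ✓; ∠(JQ, QR) = 90.00° ✓; |QR| = 10.50 ✓; ∠(QR, RP) = 90.00° ✓; |RP| = 21.40 ✗.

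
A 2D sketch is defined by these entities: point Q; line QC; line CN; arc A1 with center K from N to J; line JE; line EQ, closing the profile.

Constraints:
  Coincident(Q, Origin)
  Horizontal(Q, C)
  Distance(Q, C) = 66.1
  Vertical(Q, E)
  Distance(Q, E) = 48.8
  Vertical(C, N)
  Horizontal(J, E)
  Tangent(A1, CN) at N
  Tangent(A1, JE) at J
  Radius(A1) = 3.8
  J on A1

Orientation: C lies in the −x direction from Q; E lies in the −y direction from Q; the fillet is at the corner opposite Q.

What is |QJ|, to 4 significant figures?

79.14

Q is at the origin; Q and C share the same y with |QC| = 66.1 and C on the −x side, so C = (-66.10, 0.000). QE is vertical with |QE| = 48.8 and E on the −y side, so E = (0.000, -48.80). The virtual corner opposite Q is at (-66.10, -48.80). Since A1 is tangent to CN there, KN ⟂ CN and tangency of A1 to JE means the radius KJ is perpendicular to JE, with radius 3.8, so the center K sits 3.8 in from both sides at K = (-62.30, -45.00). That places the tangent points at N = (-66.10, -45.00) on CN and J = (-62.30, -48.80) on JE. Then |QJ| = |J − Q| = 79.14.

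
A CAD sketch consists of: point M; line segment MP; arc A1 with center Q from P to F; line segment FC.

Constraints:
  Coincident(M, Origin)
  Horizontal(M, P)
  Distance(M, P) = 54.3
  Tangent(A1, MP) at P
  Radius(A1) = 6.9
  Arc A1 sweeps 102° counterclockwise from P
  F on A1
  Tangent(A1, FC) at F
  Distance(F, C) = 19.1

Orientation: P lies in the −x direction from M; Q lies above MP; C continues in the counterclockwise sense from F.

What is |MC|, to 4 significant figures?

58.18

On A1, P sits at bearing -90° from Q; a 102° counterclockwise sweep puts F at bearing 12°, so F = Q + 6.9·(cos 12°, sin 12°) = (-47.55, 8.335). Tangency of A1 to FC means the radius QF is perpendicular to FC, so FC runs along (−sin 12°, cos 12°); with |FC| = 19.1, C = (-51.52, 27.02). Then |MC| = |C − M| = 58.18.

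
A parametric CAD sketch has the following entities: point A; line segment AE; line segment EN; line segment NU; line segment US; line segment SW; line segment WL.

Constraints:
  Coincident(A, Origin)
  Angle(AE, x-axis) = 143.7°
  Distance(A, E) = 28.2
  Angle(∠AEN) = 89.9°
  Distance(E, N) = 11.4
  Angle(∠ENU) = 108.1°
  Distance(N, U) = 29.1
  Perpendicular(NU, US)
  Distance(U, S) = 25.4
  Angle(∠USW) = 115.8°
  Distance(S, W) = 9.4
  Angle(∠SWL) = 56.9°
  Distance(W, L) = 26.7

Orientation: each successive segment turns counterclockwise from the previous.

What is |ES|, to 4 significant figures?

35.74

A is at the origin; AE runs at 143.7° with length 28.2, so E = (-22.73, 16.69). ∠AEN = 89.9° gives EN at -126.2° from the x-axis; with |EN| = 11.4, N = (-29.46, 7.495). ∠ENU = 108.1° gives NU at -54.30° from the x-axis; with |NU| = 29.1, U = (-12.48, -16.14). NU is perpendicular to US, so US runs at 35.70°; with |US| = 25.4, S = (8.148, -1.314). Then |ES| = |S − E| = 35.74.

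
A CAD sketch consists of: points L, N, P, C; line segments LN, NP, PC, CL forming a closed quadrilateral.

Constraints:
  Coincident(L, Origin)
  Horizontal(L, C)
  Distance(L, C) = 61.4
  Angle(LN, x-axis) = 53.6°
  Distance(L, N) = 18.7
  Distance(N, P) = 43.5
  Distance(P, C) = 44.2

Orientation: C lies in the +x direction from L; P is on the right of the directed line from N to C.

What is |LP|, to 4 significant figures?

36.47

L is at the origin; L and C share the same y with |LC| = 61.4 and C in +x, so C = (61.4, 0). LN runs at 53.6° with |LN| = 18.7, so N = (11.10, 15.05). P is determined by |NP| = 43.5 and |PC| = 44.2 together: it lies at the intersection of circle(N, 43.5) and circle(C, 44.2). With |NC| = 52.51, the foot of the radical line on NC is 25.67 from N and the perpendicular offset is √(43.5² − 25.67²) = 35.12. Taking the right-of-NC solution: P = (25.62, -25.95).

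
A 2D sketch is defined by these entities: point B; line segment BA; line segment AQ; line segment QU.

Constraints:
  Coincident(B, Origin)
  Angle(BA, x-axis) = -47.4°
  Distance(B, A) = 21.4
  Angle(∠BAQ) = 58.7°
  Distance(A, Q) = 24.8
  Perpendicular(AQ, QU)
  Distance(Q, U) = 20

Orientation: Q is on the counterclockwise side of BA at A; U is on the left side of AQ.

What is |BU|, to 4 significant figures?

13.79

B is at the origin; BA runs at -47.4° with length 21.4, so A = 21.4·(cos -47.4°, sin -47.4°) = (14.49, -15.75). ∠BAQ = 58.7°, so AQ runs at -47.4° + (180° − 58.7°) = 73.90° from the x-axis; with |AQ| = 24.8, Q = A + 24.8·(cos 73.90°, sin 73.90°) = (21.36, 8.075). AQ ⟂ QU; with |QU| = 20.0 on the left of AQ, U = Q + 20.0·(-0.9608, 0.2773) = (2.147, 13.62). Then |BU| = |U − B| = 13.79.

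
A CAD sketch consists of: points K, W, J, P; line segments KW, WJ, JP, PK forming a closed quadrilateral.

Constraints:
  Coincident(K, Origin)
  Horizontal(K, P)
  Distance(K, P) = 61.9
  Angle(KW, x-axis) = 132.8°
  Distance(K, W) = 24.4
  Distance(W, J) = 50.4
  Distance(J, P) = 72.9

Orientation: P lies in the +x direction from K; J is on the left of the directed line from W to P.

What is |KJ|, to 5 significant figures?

58.676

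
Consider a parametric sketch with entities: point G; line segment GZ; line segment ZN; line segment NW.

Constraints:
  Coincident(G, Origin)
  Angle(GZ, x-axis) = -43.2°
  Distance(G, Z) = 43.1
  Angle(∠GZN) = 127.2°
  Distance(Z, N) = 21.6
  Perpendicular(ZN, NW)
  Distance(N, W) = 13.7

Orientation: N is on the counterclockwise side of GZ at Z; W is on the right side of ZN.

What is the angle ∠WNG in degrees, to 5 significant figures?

125.77°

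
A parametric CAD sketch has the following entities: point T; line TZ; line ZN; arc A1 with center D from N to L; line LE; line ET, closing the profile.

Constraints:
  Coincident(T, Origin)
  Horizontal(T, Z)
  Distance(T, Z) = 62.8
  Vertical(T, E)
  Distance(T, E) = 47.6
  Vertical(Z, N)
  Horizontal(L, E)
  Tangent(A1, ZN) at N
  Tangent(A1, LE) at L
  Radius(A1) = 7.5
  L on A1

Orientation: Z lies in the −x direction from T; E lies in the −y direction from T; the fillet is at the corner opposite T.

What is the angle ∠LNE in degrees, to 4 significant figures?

38.19°

T is at the origin; TZ is horizontal with |TZ| = 62.8 and Z on the −x side, so Z = (-62.80, 0.000). T and E share the same x with |TE| = 47.6 and E on the −y side, so E = (0.000, -47.60). The virtual corner opposite T is at (-62.80, -47.60). Since A1 is tangent to ZN there, DN ⟂ ZN and A1 meets LE tangentially, so DL is at right angles to LE, with radius 7.5, so the center D sits 7.5 in from both sides at D = (-55.30, -40.10). That places the tangent points at N = (-62.80, -40.10) on ZN and L = (-55.30, -47.60) on LE. Then cos ∠LNE = NL·NE / (|NL||NE|), giving 38.19°.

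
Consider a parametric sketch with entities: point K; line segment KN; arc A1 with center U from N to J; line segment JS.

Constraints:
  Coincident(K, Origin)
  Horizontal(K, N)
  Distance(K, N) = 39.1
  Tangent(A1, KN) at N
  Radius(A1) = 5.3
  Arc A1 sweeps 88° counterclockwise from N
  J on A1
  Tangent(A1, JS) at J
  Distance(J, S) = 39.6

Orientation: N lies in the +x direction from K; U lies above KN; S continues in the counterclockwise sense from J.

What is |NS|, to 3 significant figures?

45.2

K is at the origin; K and N share the same y with |KN| = 39.1 and N on the +x side, so N = (39.1, 0.00). The tangent condition forces UN to be normal to KN, so U = N + (0, 5.3) = (39.1, 5.30). On A1, N sits at bearing -90° from U; an 88° counterclockwise sweep puts J at bearing -2°, so J = U + 5.3·(cos -2°, sin -2°) = (44.4, 5.12). A1 meets JS tangentially, so UJ is at right angles to JS, so JS runs along (−sin -2°, cos -2°); with |JS| = 39.6, S = (45.8, 44.7). Then |NS| = |S − N| = 45.2.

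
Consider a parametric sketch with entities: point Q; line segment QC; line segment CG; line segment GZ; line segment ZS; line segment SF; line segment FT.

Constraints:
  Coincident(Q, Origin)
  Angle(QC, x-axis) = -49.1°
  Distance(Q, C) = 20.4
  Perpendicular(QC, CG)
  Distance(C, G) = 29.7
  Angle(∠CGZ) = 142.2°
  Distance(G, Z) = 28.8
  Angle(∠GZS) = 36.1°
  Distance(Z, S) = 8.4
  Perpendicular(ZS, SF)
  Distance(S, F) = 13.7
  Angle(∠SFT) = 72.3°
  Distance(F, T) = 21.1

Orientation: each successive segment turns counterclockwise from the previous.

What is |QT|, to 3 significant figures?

65.1

ZS is perpendicular to SF, so SF runs at -47.4°; with |SF| = 13.7, F = (44.5, 16.5). ∠SFT = 72.3° gives FT at 60.3° from the x-axis; with |FT| = 21.1, T = (55.0, 34.8). Then |QT| = |T − Q| = 65.1.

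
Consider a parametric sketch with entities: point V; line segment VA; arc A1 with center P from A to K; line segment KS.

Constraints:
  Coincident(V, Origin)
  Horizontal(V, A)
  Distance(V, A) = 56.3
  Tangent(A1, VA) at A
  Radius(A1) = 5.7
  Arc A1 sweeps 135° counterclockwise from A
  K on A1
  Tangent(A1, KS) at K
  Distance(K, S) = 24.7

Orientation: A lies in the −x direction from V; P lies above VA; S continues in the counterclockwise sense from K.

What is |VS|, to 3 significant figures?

74.9

V is at the origin; V and A share the same y with |VA| = 56.3 and A on the −x side, so A = (-56.3, 0.00). Since A1 is tangent to VA there, PA ⟂ VA, so P = A + (0, 5.7) = (-56.3, 5.70). On A1, A sits at bearing -90° from P; a 135° counterclockwise sweep puts K at bearing 45°, so K = P + 5.7·(cos 45°, sin 45°) = (-52.3, 9.73). Since A1 is tangent to KS there, PK ⟂ KS, so KS runs along (−sin 45°, cos 45°); with |KS| = 24.7, S = (-69.7, 27.2). Then |VS| = |S − V| = 74.9.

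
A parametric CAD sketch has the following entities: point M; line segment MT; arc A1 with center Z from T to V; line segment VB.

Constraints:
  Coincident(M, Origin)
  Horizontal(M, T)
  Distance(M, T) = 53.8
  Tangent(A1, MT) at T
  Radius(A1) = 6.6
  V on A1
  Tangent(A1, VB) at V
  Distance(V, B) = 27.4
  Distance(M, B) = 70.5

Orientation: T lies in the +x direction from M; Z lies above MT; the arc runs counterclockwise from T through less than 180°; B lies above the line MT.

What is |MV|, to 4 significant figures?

60.71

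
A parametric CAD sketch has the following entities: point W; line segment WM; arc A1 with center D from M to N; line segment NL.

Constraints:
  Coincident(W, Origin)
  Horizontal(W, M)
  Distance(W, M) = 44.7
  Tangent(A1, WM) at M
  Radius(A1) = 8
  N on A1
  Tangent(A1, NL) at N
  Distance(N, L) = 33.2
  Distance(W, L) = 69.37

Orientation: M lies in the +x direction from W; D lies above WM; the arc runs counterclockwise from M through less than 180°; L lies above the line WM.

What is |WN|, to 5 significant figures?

53.107

Checks: |DN| = 8.000 ✓; ∠(DN, NL) = 90.00° ✓; |NL| = 33.20 ✓; |WL| = 69.37 ✓.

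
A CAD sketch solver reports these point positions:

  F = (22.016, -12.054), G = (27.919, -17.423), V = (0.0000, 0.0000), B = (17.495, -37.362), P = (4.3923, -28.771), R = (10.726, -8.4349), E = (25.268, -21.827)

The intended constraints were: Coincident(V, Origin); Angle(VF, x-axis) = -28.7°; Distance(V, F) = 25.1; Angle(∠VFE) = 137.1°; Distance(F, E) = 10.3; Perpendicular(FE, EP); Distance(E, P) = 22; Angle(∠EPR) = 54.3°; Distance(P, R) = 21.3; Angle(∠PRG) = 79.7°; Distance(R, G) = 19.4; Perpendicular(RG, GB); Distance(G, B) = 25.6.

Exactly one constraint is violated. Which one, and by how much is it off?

Distance(G, B) = 25.6 — off by 3.10.

V = (0.00, 0.00) ✓; VF at -28.70° ✓; |VF| = 25.10 ✓; ∠VFE = 137.1° ✓; |FE| = 10.30 ✓; ∠(FE, EP) = 90.01° ✓; |EP| = 22.00 ✓; ∠EPR = 54.30° ✓; |PR| = 21.30 ✓; ∠PRG = 79.70° ✓; |RG| = 19.40 ✓; ∠(RG, GB) = 90.00° ✓; |GB| = 22.50 ✗.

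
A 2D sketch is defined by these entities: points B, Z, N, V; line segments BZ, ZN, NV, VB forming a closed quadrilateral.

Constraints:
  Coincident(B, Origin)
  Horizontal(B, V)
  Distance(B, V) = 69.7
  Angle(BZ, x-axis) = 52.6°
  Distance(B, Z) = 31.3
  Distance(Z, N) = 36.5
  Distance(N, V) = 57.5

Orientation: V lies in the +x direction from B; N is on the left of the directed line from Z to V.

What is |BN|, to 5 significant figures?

67.712

B is at the origin; BV is horizontal with |BV| = 69.7 and V in +x, so V = (69.7, 0). BZ runs at 52.6° with |BZ| = 31.3, so Z = (19.011, 24.865). N is determined by |ZN| = 36.5 and |NV| = 57.5 together: it lies at the intersection of circle(Z, 36.5) and circle(V, 57.5). With |ZV| = 56.459, the foot of the radical line on ZV is 10.748 from Z and the perpendicular offset is √(36.5² − 10.748²) = 34.882. Taking the left-of-ZV solution: N = (44.023, 51.448).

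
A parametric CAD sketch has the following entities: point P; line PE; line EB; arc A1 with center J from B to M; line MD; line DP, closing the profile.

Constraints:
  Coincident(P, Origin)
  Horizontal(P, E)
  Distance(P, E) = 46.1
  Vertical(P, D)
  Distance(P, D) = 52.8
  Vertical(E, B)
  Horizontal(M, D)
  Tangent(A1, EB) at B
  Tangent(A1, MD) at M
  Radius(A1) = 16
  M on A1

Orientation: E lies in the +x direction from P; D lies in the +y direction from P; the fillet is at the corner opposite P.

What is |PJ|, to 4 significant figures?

47.54

P is at the origin; PE is horizontal with |PE| = 46.1 and E on the +x side, so E = (46.10, 0.000). P and D share the same x with |PD| = 52.8 and D on the +y side, so D = (0.000, 52.80). The virtual corner opposite P is at (46.10, 52.80). Since A1 is tangent to EB there, JB ⟂ EB and A1 meets MD tangentially, so JM is at right angles to MD, with radius 16.0, so the center J sits 16.0 in from both sides at J = (30.10, 36.80). Then |PJ| = |J − P| = 47.54.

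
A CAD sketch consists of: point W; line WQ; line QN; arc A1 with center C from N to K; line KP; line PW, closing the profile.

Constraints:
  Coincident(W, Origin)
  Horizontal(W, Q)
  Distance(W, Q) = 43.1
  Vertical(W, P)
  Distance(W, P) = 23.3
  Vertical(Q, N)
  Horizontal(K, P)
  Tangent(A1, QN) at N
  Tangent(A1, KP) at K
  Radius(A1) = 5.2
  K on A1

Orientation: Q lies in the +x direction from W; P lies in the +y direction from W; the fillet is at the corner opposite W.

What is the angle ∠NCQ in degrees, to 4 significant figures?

73.97°

W is at the origin; WQ is horizontal with |WQ| = 43.1 and Q on the +x side, so Q = (43.10, 0.000). W and P share the same x with |WP| = 23.3 and P on the +y side, so P = (0.000, 23.30). The virtual corner opposite W is at (43.10, 23.30). Tangency of A1 to QN means the radius CN is perpendicular to QN and A1 meets KP tangentially, so CK is at right angles to KP, with radius 5.2, so the center C sits 5.2 in from both sides at C = (37.90, 18.10). That places the tangent points at N = (43.10, 18.10) on QN and K = (37.90, 23.30) on KP. Then cos ∠NCQ = CN·CQ / (|CN||CQ|), giving 73.97°.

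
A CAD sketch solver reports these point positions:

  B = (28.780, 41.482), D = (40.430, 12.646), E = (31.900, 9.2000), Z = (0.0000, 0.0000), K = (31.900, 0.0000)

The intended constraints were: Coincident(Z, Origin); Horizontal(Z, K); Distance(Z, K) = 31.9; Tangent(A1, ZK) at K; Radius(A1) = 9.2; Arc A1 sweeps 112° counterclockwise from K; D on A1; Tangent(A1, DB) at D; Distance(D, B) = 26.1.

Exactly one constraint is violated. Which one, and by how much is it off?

Distance(D, B) = 26.1 — off by 5.00.

Z = (0.00, 0.00) ✓; Z.y = 0.00, K.y = 0.00 ✓; |ZK| = 31.90 ✓; ∠(EK, KZ) = 90.00° ✓; |EK| = 9.200 ✓; bearing(E→D) − bearing(E→K) = 112.0° ✓; |ED| = 9.200 ✓; ∠(ED, DB) = 90.00° ✓; |DB| = 31.10 ✗.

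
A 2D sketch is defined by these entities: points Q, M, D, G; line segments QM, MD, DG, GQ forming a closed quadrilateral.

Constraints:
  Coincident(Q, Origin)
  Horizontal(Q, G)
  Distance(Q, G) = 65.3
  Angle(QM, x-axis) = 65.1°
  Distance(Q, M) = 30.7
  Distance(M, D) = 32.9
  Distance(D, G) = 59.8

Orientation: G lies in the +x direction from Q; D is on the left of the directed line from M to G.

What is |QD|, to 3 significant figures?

62.8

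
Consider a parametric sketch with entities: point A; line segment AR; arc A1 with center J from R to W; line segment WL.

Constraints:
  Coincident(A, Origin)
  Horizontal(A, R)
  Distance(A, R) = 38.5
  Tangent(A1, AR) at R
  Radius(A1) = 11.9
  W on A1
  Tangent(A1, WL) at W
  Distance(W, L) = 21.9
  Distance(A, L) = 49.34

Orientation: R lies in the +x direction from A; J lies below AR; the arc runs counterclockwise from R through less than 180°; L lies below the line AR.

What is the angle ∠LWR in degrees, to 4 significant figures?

126.6°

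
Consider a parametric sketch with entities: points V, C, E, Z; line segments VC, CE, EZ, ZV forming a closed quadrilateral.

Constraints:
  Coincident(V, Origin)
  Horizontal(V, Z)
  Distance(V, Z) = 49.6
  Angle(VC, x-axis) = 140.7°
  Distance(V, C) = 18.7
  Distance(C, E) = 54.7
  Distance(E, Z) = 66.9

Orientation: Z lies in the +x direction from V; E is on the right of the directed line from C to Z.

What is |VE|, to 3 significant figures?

41.7

Checks: |CE| = 54.70 ✓; |EZ| = 66.90 ✓.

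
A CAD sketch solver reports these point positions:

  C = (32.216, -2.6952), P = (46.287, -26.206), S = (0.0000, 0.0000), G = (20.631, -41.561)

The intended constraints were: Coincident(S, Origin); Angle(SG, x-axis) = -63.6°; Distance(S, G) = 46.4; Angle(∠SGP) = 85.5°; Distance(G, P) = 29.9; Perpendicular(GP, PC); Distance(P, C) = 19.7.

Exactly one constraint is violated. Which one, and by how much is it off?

Distance(P, C) = 19.7 — off by 7.70.

S = (0.00, 0.00) ✓; SG at -63.60° ✓; |SG| = 46.40 ✓; ∠SGP = 85.50° ✓; |GP| = 29.90 ✓; ∠(GP, PC) = 90.00° ✓; |PC| = 27.40 ✗.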